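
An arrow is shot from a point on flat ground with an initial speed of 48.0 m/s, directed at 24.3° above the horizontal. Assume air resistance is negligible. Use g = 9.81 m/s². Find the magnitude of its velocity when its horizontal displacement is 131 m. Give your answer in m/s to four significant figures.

Components: vₓ = 48.00 cos 24.3° = 43.75 m/s, v_y0 = 48.00 sin 24.3° = 19.75 m/s.
Time to reach x = 131 m: t = x/vₓ = 131/43.75 = 2.994 s.
Vertical velocity there: v_y = v_y0 − g t = 19.75 − 9.81 × 2.994 = −9.623 m/s.
Speed: √(vₓ² + v_y²) = √(43.75² + 9.623²) = 44.79 m/s.

44.79 m/s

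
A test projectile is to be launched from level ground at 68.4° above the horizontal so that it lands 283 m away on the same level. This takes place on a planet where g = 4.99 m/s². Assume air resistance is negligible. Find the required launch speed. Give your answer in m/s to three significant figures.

Level-ground range: R = v₀² sin(2θ)/g, so v₀ = √(gR / sin 2θ).
v₀ = √(4.99 × 283 / sin 136.8°) = √(1412 / 0.6845) = √2062.9 = 45.42 m/s.

45.4 m/s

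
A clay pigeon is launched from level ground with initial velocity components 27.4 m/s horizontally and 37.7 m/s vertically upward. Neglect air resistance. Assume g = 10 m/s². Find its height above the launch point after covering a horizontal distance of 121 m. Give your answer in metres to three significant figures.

Time to reach x = 121 m: t = x/vₓ = 121/27.40 = 4.416 s.
Height: y = v_y0 t − ½ g t² = 37.70 × 4.416 − 5.000 × 4.416² = 166.5 − 97.51 = 68.98 m.

69.0 m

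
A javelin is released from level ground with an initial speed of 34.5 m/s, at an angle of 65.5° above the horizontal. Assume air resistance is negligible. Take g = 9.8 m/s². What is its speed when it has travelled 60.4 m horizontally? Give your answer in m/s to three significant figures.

Components: vₓ = 34.50 cos 65.5° = 14.31 m/s, v_y0 = 34.50 sin 65.5° = 31.39 m/s.
Time to reach x = 60.4 m: t = x/vₓ = 60.4/14.31 = 4.222 s.
Vertical velocity there: v_y = v_y0 − g t = 31.39 − 9.80 × 4.222 = −9.979 m/s.
Speed: √(vₓ² + v_y²) = √(14.31² + 9.979²) = 17.44 m/s.

17.4 m/s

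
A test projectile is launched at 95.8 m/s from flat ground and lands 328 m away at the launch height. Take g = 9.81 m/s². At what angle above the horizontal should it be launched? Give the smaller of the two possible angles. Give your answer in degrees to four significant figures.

10.26°

Level-ground range R = v₀² sin(2θ)/g ⇒ sin(2θ) = gR/v₀² = 9.81 × 328 / 95.8² = 0.3506.
2θ = 20.52° or 180° − 20.52° = 159.5°, so θ = 10.26° or 79.74°.
The smaller angle is 10.26°.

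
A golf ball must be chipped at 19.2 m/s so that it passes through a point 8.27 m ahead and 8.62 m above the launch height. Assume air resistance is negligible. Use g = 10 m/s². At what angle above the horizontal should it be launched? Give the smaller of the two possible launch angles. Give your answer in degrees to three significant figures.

53.7°

Trajectory: y = x tanθ − g x² (1 + tan²θ)/(2v₀²). With x = 8.27, y = 8.62, v₀ = 19.2, g = 10.0:
0.9276 tan²θ − 8.27 tanθ + (9.548) = 0.
tanθ = [8.27 ± √(8.27² − 4 × 0.9276 × (9.548))] / (2 × 0.9276) = (8.27 ± 5.742) / 1.855, giving tanθ = 1.363 or 7.552.
θ = 53.73° or 82.46°; the smaller is 53.73°.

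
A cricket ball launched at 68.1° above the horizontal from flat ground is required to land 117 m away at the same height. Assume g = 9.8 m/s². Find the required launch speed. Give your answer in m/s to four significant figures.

From R = (v₀² / g) sin 2θ: v₀ = √(gR / sin 2θ).
v₀ = √(9.80 × 117 / sin 136.2°) = √(1147 / 0.6921) = √1656.6 = 40.70 m/s.

40.70 m/s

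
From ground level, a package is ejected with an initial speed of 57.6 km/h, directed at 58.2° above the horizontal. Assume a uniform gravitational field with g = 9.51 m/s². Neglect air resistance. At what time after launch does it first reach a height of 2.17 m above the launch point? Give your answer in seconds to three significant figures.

0.170 s

Convert: 57.6 km/h = 57.6/3.6 = 16.00 m/s.
Horizontal component vₓ = 16.00 cos 58.2° = 8.431 m/s; vertical v_y0 = 16.00 sin 58.2° = 13.60 m/s.
Set y = v_y0 t − ½ g t² = 2.17: 4.755 t² − 13.60 t + 2.17 = 0.
t = [13.60 ± √(13.60² − 2·9.51·2.17)] / 9.51 = (13.60 ± 11.98) / 9.51, so t = 0.1696 s or t = 2.690 s.
The first (ascending) time is 0.1696 s.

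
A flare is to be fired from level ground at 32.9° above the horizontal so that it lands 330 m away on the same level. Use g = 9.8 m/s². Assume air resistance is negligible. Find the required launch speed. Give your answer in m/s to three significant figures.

59.5 m/s

On level ground R = v₀² sin 2θ / g ⇒ v₀ = √(gR / sin 2θ).
v₀ = √(9.80 × 330 / sin 65.80°) = √(3234 / 0.9121) = √3545.6 = 59.54 m/s.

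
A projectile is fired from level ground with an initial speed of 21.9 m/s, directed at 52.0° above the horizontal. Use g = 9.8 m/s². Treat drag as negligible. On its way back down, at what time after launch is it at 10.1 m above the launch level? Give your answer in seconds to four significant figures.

2.781 s

Horizontal component vₓ = 21.90 cos 52.0° = 13.48 m/s; vertical v_y0 = 21.90 sin 52.0° = 17.26 m/s.
Set y = v_y0 t − ½ g t² = 10.1: 4.900 t² − 17.26 t + 10.1 = 0.
Quadratic formula: t = (17.26 ± √99.859) / 9.80 = (17.26 ± 9.993) / 9.80 → t = 0.7413 s or 2.781 s.
The descending-branch root is 2.781 s.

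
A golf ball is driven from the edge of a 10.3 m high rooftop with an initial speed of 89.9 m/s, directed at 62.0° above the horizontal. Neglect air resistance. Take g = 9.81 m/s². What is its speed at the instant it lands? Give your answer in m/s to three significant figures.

91.0 m/s

Components: vₓ = 89.90 cos 62.0° = 42.21 m/s, v_y0 = 89.90 sin 62.0° = 79.38 m/s.
With up positive and y = 0 at the ground: y(t) = 10.3 + (79.38) t − 4.905 t². Setting y = 0 and taking the positive root: t = [79.38 + √(79.38² + 2·9.81·10.3)] / 9.81 = (79.38 + 80.64) / 9.81 = 16.31 s.
Vertical velocity at impact: v_y = v_y0 − g t = 79.38 − 9.81 × 16.31 = −80.64 m/s.
Speed: |v| = √(vₓ² + v_y²) = √(42.21² + 80.64²) = 91.02 m/s.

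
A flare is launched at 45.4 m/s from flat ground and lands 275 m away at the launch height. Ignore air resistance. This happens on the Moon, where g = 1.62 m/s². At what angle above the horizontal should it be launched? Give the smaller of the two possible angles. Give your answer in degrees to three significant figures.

R = v₀² sin 2θ / g gives sin 2θ = gR/v₀² = 1.62·275/45.4² = 0.2161.
2θ = 12.48° or 180° − 12.48° = 167.5°, so θ = 6.241° or 83.76°.
The smaller angle is 6.241°.

6.24°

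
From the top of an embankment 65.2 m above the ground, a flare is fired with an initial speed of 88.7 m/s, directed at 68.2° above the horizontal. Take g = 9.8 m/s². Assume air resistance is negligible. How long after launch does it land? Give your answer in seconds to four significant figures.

17.57 s

Horizontal component vₓ = 88.70 cos 68.2° = 32.94 m/s; vertical v_y0 = 88.70 sin 68.2° = 82.36 m/s.
With up positive and y = 0 at the ground: y(t) = 65.2 + (82.36) t − 4.900 t². Setting y = 0 and taking the positive root: t = [82.36 + √(82.36² + 2·9.80·65.2)] / 9.80 = (82.36 + 89.78) / 9.80 = 17.57 s.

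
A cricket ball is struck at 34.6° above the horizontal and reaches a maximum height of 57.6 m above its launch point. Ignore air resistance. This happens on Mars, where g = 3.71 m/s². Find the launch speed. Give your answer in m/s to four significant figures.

At the peak v_y = 0, so v_y0 = √(2gH) = √(2 × 3.71 × 57.6) = 20.67 m/s.
v_y0 = v₀ sin θ ⇒ v₀ = 20.67 / sin 34.6° = 36.41 m/s.

36.41 m/s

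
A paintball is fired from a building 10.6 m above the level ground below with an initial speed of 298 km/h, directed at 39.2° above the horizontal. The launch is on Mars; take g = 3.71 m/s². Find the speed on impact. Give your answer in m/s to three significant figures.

83.3 m/s

Convert: 298 km/h = 298/3.6 = 82.78 m/s.
Components: vₓ = 82.78 cos 39.2° = 64.15 m/s, v_y0 = 82.78 sin 39.2° = 52.32 m/s.
Vertical motion (up positive, ground at y = 0): 1.855 t² − (52.32) t − 10.6 = 0, so t = (52.32 + √(52.32² + 2·3.71·10.6)) / 3.71 = (52.32 + 53.06) / 3.71 = 28.40 s.
Vertical velocity at impact: v_y = v_y0 − g t = 52.32 − 3.71 × 28.40 = −53.06 m/s.
Speed: |v| = √(vₓ² + v_y²) = √(64.15² + 53.06²) = 83.25 m/s.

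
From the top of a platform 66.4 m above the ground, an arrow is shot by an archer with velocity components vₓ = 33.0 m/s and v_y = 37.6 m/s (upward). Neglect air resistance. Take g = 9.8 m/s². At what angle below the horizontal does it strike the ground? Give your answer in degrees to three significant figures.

The projectile lands when y = 66.4 + (37.60) t − ½·9.80·t² = 0. Positive root: t = (37.60 + √(37.60² + 2·9.80·66.4)) / 9.80 = (37.60 + 52.11) / 9.80 = 9.154 s.
At impact: v_y = v_y0 − g t = −52.11 m/s; vₓ = 33.00 m/s.
Angle below horizontal: arctan(|v_y|/vₓ) = arctan(52.11/33.00) = 57.65°.

57.7°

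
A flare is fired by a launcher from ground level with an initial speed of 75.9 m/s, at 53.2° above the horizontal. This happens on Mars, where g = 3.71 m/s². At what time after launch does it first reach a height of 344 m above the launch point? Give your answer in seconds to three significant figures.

Horizontal component vₓ = 75.90 cos 53.2° = 45.47 m/s; vertical v_y0 = 75.90 sin 53.2° = 60.78 m/s.
Set y = v_y0 t − ½ g t² = 344: 1.855 t² − 60.78 t + 344 = 0.
t = [60.78 ± √(60.78² − 2·3.71·344)] / 3.71 = (60.78 ± 33.78) / 3.71, so t = 7.276 s or t = 25.49 s.
The first (ascending) time is 7.276 s.

7.28 s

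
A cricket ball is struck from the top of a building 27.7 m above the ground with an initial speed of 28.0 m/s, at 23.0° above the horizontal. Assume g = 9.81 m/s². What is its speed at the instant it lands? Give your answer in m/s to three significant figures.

Components: vₓ = 28.00 cos 23.0° = 25.77 m/s, v_y0 = 28.00 sin 23.0° = 10.94 m/s.
Vertical motion (up positive, ground at y = 0): 4.905 t² − (10.94) t − 27.7 = 0, so t = (10.94 + √(10.94² + 2·9.81·27.7)) / 9.81 = (10.94 + 25.75) / 9.81 = 3.740 s.
Vertical velocity at impact: v_y = v_y0 − g t = 10.94 − 9.81 × 3.740 = −25.75 m/s.
Speed: |v| = √(vₓ² + v_y²) = √(25.77² + 25.75²) = 36.43 m/s.

36.4 m/s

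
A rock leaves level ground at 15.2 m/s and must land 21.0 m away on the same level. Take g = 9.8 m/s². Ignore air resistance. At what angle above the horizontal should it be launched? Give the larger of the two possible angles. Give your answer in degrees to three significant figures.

58.5°

R = v₀² sin 2θ / g gives sin 2θ = gR/v₀² = 9.80·21.0/15.2² = 0.8908.
2θ = 62.97° or 180° − 62.97° = 117.0°, so θ = 31.48° or 58.52°.
The larger angle is 58.52°.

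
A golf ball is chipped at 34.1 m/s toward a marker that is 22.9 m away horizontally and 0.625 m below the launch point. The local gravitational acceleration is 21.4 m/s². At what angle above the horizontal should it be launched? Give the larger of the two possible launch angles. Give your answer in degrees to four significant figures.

77.62°

Trajectory: y = x tanθ − g x² (1 + tan²θ)/(2v₀²). With x = 22.9, y = −0.625, v₀ = 34.1, g = 21.4:
4.826 tan²θ − 22.9 tanθ + (4.201) = 0.
tanθ = [22.9 ± √(22.9² − 4 × 4.826 × (4.201))] / (2 × 4.826) = (22.9 ± 21.06) / 9.651, giving tanθ = 0.1911 or 4.554.
θ = 10.82° or 77.62°; the larger is 77.62°.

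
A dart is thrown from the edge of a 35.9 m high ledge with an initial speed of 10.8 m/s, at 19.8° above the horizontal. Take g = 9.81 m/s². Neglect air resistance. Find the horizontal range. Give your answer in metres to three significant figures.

31.5 m

Components: vₓ = 10.80 cos 19.8° = 10.16 m/s, v_y0 = 10.80 sin 19.8° = 3.658 m/s.
Vertical motion (up positive, ground at y = 0): 4.905 t² − (3.658) t − 35.9 = 0, so t = (3.658 + √(3.658² + 2·9.81·35.9)) / 9.81 = (3.658 + 26.79) / 9.81 = 3.104 s.
Horizontal distance: R = vₓ t = 10.16 × 3.104 = 31.54 m.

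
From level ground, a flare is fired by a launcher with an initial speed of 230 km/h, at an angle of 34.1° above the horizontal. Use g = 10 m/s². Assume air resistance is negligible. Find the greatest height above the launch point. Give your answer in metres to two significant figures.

64 m

Convert: 230 km/h = 230/3.6 = 63.89 m/s.
Components: vₓ = 63.89 cos 34.1° = 52.90 m/s, v_y0 = 63.89 sin 34.1° = 35.82 m/s.
Maximum height: H = v_y0² / (2g) = 35.82² / (2 × 10.0) = 64.15 m.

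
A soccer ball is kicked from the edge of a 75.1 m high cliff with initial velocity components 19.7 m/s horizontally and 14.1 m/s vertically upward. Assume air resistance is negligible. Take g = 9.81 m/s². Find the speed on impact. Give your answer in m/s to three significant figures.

The projectile lands when y = 75.1 + (14.10) t − ½·9.81·t² = 0. Positive root: t = (14.10 + √(14.10² + 2·9.81·75.1)) / 9.81 = (14.10 + 40.89) / 9.81 = 5.606 s.
Vertical velocity at impact: v_y = v_y0 − g t = 14.10 − 9.81 × 5.606 = −40.89 m/s.
Speed: |v| = √(vₓ² + v_y²) = √(19.70² + 40.89²) = 45.39 m/s.

45.4 m/s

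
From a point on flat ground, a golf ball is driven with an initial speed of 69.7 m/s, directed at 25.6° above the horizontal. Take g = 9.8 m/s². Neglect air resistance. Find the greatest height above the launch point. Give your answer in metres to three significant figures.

vₓ = 69.70 cos 25.6° = 62.86 m/s; v_y0 = 69.70 sin 25.6° = 30.12 m/s.
Maximum height: H = v_y0² / (2g) = 30.12² / (2 × 9.80) = 46.28 m.

46.3 m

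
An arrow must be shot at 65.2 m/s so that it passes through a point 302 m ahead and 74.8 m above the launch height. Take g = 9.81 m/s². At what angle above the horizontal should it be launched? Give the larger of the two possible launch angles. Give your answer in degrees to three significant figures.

Trajectory: y = x tanθ − g x² (1 + tan²θ)/(2v₀²). With x = 302, y = 74.8, v₀ = 65.2, g = 9.81:
105.2 tan²θ − 302 tanθ + (180.0) = 0.
tanθ = [302 ± √(302² − 4 × 105.2 × (180.0))] / (2 × 105.2) = (302 ± 124.2) / 210.5, giving tanθ = 0.8449 or 2.025.
θ = 40.19° or 63.72°; the larger is 63.72°.

63.7°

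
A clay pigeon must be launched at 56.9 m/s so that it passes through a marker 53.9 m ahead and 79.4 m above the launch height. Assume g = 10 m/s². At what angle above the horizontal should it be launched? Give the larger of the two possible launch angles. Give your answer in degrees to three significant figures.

84.4°

Trajectory: y = x tanθ − g x² (1 + tan²θ)/(2v₀²). With x = 53.9, y = 79.4, v₀ = 56.9, g = 10.0:
4.487 tan²θ − 53.9 tanθ + (83.89) = 0.
tanθ = [53.9 ± √(53.9² − 4 × 4.487 × (83.89))] / (2 × 4.487) = (53.9 ± 37.41) / 8.973, giving tanθ = 1.837 or 10.18.
θ = 61.44° or 84.39°; the larger is 84.39°.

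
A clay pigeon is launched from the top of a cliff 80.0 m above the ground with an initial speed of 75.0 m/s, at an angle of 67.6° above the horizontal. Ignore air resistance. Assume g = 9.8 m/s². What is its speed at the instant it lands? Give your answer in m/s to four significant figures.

vₓ = 75.00 cos 67.6° = 28.58 m/s; v_y0 = 75.00 sin 67.6° = 69.34 m/s.
The projectile lands when y = 80.0 + (69.34) t − ½·9.80·t² = 0. Positive root: t = (69.34 + √(69.34² + 2·9.80·80.0)) / 9.80 = (69.34 + 79.85) / 9.80 = 15.22 s.
Vertical velocity at impact: v_y = v_y0 − g t = 69.34 − 9.80 × 15.22 = −79.85 m/s.
Speed: |v| = √(vₓ² + v_y²) = √(28.58² + 79.85²) = 84.81 m/s.

84.81 m/s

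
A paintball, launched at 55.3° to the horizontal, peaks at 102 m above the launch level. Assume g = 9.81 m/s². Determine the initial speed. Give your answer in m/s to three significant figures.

54.4 m/s

At the peak v_y = 0, so v_y0 = √(2gH) = √(2 × 9.81 × 102) = 44.74 m/s.
v_y0 = v₀ sin θ ⇒ v₀ = 44.74 / sin 55.3° = 54.41 m/s.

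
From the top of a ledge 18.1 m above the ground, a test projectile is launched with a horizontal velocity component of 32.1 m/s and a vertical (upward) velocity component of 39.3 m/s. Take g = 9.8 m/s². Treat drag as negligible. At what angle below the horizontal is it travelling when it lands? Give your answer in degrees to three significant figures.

Vertical motion (up positive, ground at y = 0): 4.900 t² − (39.30) t − 18.1 = 0, so t = (39.30 + √(39.30² + 2·9.80·18.1)) / 9.80 = (39.30 + 43.58) / 9.80 = 8.457 s.
At impact: v_y = v_y0 − g t = −43.58 m/s; vₓ = 32.10 m/s.
Angle below horizontal: arctan(|v_y|/vₓ) = arctan(43.58/32.10) = 53.63°.

53.6°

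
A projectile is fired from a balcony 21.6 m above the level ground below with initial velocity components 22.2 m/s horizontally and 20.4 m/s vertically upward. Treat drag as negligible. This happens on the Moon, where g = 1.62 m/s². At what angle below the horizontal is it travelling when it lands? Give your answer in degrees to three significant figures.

Vertical motion (up positive, ground at y = 0): 0.8100 t² − (20.40) t − 21.6 = 0, so t = (20.40 + √(20.40² + 2·1.62·21.6)) / 1.62 = (20.40 + 22.05) / 1.62 = 26.20 s.
At impact: v_y = v_y0 − g t = −22.05 m/s; vₓ = 22.20 m/s.
Angle below horizontal: arctan(|v_y|/vₓ) = arctan(22.05/22.20) = 44.80°.

44.8°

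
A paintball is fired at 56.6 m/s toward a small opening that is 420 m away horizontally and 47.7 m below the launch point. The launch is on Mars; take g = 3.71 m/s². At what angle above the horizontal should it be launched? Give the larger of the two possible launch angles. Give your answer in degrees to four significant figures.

75.89°

Trajectory: y = x tanθ − g x² (1 + tan²θ)/(2v₀²). With x = 420, y = −47.7, v₀ = 56.6, g = 3.71:
102.1 tan²θ − 420 tanθ + (54.44) = 0.
tanθ = [420 ± √(420² − 4 × 102.1 × (54.44))] / (2 × 102.1) = (420 ± 392.6) / 204.3, giving tanθ = 0.1340 or 3.978.
θ = 7.632° or 75.89°; the larger is 75.89°.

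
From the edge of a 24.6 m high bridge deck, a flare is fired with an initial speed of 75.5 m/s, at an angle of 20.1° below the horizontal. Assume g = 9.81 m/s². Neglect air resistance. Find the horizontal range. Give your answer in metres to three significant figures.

Horizontal component vₓ = 75.50 cos 20.1° = 70.90 m/s; vertical v_y0 = −25.95 m/s (downward).
The projectile lands when y = 24.6 + (−25.95) t − ½·9.81·t² = 0. Positive root: t = (−25.95 + √(25.95² + 2·9.81·24.6)) / 9.81 = (−25.95 + 34.00) / 9.81 = 0.8208 s.
Horizontal distance: R = vₓ t = 70.90 × 0.8208 = 58.19 m.

58.2 m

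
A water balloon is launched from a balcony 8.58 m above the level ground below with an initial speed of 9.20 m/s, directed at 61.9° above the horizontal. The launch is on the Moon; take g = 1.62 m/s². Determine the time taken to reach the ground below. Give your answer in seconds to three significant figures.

Horizontal component vₓ = 9.200 cos 61.9° = 4.333 m/s; vertical v_y0 = 9.200 sin 61.9° = 8.116 m/s.
With up positive and y = 0 at the ground: y(t) = 8.58 + (8.116) t − 0.8100 t². Setting y = 0 and taking the positive root: t = [8.116 + √(8.116² + 2·1.62·8.58)] / 1.62 = (8.116 + 9.678) / 1.62 = 10.98 s.

11.0 s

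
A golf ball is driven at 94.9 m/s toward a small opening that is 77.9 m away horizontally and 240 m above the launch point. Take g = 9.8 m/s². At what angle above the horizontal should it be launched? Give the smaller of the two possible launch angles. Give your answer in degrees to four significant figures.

Trajectory: y = x tanθ − g x² (1 + tan²θ)/(2v₀²). With x = 77.9, y = 240, v₀ = 94.9, g = 9.80:
3.302 tan²θ − 77.9 tanθ + (243.3) = 0.
tanθ = [77.9 ± √(77.9² − 4 × 3.302 × (243.3))] / (2 × 3.302) = (77.9 ± 53.43) / 6.603, giving tanθ = 3.705 or 19.89.
θ = 74.90° or 87.12°; the smaller is 74.90°.

74.90°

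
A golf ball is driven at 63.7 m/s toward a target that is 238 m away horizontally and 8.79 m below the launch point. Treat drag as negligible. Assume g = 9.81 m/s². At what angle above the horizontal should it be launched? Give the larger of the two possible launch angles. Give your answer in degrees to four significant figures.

72.67°

Trajectory: y = x tanθ − g x² (1 + tan²θ)/(2v₀²). With x = 238, y = −8.79, v₀ = 63.7, g = 9.81:
68.47 tan²θ − 238 tanθ + (59.68) = 0.
tanθ = [238 ± √(238² − 4 × 68.47 × (59.68))] / (2 × 68.47) = (238 ± 200.7) / 136.9, giving tanθ = 0.2721 or 3.204.
θ = 15.22° or 72.67°; the larger is 72.67°.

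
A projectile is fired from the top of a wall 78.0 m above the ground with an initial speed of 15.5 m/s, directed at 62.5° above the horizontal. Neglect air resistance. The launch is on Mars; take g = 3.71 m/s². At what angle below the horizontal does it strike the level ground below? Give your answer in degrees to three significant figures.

75.5°

Components: vₓ = 15.50 cos 62.5° = 7.157 m/s, v_y0 = 15.50 sin 62.5° = 13.75 m/s.
The projectile lands when y = 78.0 + (13.75) t − ½·3.71·t² = 0. Positive root: t = (13.75 + √(13.75² + 2·3.71·78.0)) / 3.71 = (13.75 + 27.71) / 3.71 = 11.17 s.
At impact: v_y = v_y0 − g t = −27.71 m/s; vₓ = 7.157 m/s.
Angle below horizontal: arctan(|v_y|/vₓ) = arctan(27.71/7.157) = 75.52°.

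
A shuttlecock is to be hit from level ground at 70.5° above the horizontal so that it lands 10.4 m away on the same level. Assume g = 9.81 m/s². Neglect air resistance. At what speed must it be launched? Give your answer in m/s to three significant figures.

From R = (v₀² / g) sin 2θ: v₀ = √(gR / sin 2θ).
v₀ = √(9.81 × 10.4 / sin 141.0°) = √(102.0 / 0.6293) = √162.12 = 12.73 m/s.

12.7 m/s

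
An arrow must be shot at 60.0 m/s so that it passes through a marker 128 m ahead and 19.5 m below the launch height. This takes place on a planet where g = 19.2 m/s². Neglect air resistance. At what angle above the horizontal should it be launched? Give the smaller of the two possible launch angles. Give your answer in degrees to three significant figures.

Trajectory: y = x tanθ − g x² (1 + tan²θ)/(2v₀²). With x = 128, y = −19.5, v₀ = 60.0, g = 19.2:
43.69 tan²θ − 128 tanθ + (24.19) = 0.
tanθ = [128 ± √(128² − 4 × 43.69 × (24.19))] / (2 × 43.69) = (128 ± 110.3) / 87.38, giving tanθ = 0.2031 or 2.727.
θ = 11.48° or 69.86°; the smaller is 11.48°.

11.5°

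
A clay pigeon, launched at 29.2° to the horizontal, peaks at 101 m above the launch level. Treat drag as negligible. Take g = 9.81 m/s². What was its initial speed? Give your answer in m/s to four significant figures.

At the peak v_y = 0, so v_y0 = √(2gH) = √(2 × 9.81 × 101) = 44.52 m/s.
v_y0 = v₀ sin θ ⇒ v₀ = 44.52 / sin 29.2° = 91.25 m/s.

91.25 m/s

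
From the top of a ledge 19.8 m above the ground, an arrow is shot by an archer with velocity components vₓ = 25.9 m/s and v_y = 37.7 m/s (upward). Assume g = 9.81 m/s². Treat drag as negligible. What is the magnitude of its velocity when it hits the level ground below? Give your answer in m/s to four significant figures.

49.81 m/s

The projectile lands when y = 19.8 + (37.70) t − ½·9.81·t² = 0. Positive root: t = (37.70 + √(37.70² + 2·9.81·19.8)) / 9.81 = (37.70 + 42.54) / 9.81 = 8.180 s.
Vertical velocity at impact: v_y = v_y0 − g t = 37.70 − 9.81 × 8.180 = −42.54 m/s.
Speed: |v| = √(vₓ² + v_y²) = √(25.90² + 42.54²) = 49.81 m/s.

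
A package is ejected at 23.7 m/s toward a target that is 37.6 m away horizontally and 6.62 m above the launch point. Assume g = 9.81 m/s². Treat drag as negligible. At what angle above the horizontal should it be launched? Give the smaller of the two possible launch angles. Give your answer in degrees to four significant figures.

Trajectory: y = x tanθ − g x² (1 + tan²θ)/(2v₀²). With x = 37.6, y = 6.62, v₀ = 23.7, g = 9.81:
12.35 tan²θ − 37.6 tanθ + (18.97) = 0.
tanθ = [37.6 ± √(37.6² − 4 × 12.35 × (18.97))] / (2 × 12.35) = (37.6 ± 21.84) / 24.69, giving tanθ = 0.6381 or 2.407.
θ = 32.54° or 67.44°; the smaller is 32.54°.

32.54°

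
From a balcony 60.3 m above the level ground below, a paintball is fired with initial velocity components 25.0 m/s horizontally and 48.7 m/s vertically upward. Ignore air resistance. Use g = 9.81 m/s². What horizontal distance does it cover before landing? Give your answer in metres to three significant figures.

With up positive and y = 0 at the ground: y(t) = 60.3 + (48.70) t − 4.905 t². Setting y = 0 and taking the positive root: t = [48.70 + √(48.70² + 2·9.81·60.3)] / 9.81 = (48.70 + 59.62) / 9.81 = 11.04 s.
Horizontal distance: R = vₓ t = 25.00 × 11.04 = 276.0 m.

276 m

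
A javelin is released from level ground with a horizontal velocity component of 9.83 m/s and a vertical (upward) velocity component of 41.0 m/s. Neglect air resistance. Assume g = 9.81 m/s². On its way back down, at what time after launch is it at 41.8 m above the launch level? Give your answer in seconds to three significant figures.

7.17 s

Height y(t) = 41.00 t − 4.905 t² = 41.8 gives 4.905 t² − 41.00 t + 41.8 = 0.
t = [41.00 ± √(41.00² − 2·9.81·41.8)] / 9.81 = (41.00 ± 29.34) / 9.81, so t = 1.188 s or t = 7.170 s.
The descending-branch root is 7.170 s.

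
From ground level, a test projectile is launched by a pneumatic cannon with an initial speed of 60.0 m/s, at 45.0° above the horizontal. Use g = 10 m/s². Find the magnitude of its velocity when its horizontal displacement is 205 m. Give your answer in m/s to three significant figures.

Horizontal component vₓ = 60.00 cos 45.0° = 42.43 m/s; vertical v_y0 = 60.00 sin 45.0° = 42.43 m/s.
x = vₓ t ⇒ t = 205/42.43 = 4.832 s.
Vertical velocity there: v_y = v_y0 − g t = 42.43 − 10.0 × 4.832 = −5.893 m/s.
Speed: √(vₓ² + v_y²) = √(42.43² + 5.893²) = 42.83 m/s.

42.8 m/s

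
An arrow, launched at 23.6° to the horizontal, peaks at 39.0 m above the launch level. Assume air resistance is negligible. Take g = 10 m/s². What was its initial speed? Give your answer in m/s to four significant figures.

At the peak v_y = 0, so v_y0 = √(2gH) = √(2 × 10.0 × 39.0) = 27.93 m/s.
v_y0 = v₀ sin θ ⇒ v₀ = 27.93 / sin 23.6° = 69.76 m/s.

69.76 m/s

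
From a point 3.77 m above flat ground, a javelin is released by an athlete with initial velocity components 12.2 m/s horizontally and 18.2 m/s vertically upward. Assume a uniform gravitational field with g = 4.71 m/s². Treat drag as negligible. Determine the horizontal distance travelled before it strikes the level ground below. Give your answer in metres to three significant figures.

96.7 m

The projectile lands when y = 3.77 + (18.20) t − ½·4.71·t² = 0. Positive root: t = (18.20 + √(18.20² + 2·4.71·3.77)) / 4.71 = (18.20 + 19.15) / 4.71 = 7.930 s.
Horizontal distance: R = vₓ t = 12.20 × 7.930 = 96.75 m.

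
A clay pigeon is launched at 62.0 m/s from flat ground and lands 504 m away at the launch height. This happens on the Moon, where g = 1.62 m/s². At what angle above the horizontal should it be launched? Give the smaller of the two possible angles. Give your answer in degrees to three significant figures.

6.13°

Level-ground range R = v₀² sin(2θ)/g ⇒ sin(2θ) = gR/v₀² = 1.62 × 504 / 62.0² = 0.2124.
2θ = 12.26° or 180° − 12.26° = 167.7°, so θ = 6.132° or 83.87°.
The smaller angle is 6.132°.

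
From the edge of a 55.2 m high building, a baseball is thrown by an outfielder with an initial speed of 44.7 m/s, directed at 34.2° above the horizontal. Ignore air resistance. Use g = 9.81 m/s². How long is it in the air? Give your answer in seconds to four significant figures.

Components: vₓ = 44.70 cos 34.2° = 36.97 m/s, v_y0 = 44.70 sin 34.2° = 25.13 m/s.
With up positive and y = 0 at the ground: y(t) = 55.2 + (25.13) t − 4.905 t². Setting y = 0 and taking the positive root: t = [25.13 + √(25.13² + 2·9.81·55.2)] / 9.81 = (25.13 + 41.40) / 9.81 = 6.782 s.

6.782 s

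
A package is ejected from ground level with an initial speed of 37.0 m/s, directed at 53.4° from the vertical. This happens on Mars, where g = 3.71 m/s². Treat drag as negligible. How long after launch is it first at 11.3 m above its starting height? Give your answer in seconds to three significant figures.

vₓ = 37.00 sin 53.4° = 29.70 m/s; v_y0 = 37.00 cos 53.4° = 22.06 m/s.
Require v_y0 t − ½ g t² = 11.3, i.e. 1.855 t² − 22.06 t + 11.3 = 0.
Quadratic formula: t = (22.06 ± √402.81) / 3.71 = (22.06 ± 20.07) / 3.71 → t = 0.5364 s or 11.36 s.
The first (ascending) time is 0.5364 s.

0.536 s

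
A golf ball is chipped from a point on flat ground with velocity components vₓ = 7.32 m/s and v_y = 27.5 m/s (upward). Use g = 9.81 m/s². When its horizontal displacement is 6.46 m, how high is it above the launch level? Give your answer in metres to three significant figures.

20.4 m

Time to reach x = 6.46 m: t = x/vₓ = 6.46/7.320 = 0.8825 s.
Height: y = v_y0 t − ½ g t² = 27.50 × 0.8825 − 4.905 × 0.8825² = 24.27 − 3.820 = 20.45 m.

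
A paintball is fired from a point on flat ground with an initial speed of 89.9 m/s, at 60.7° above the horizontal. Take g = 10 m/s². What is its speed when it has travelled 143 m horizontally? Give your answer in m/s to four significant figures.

Components: vₓ = 89.90 cos 60.7° = 44.00 m/s, v_y0 = 89.90 sin 60.7° = 78.40 m/s.
Time to reach x = 143 m: t = x/vₓ = 143/44.00 = 3.250 s.
Vertical velocity there: v_y = v_y0 − g t = 78.40 − 10.0 × 3.250 = 45.90 m/s.
Speed: √(vₓ² + v_y²) = √(44.00² + 45.90²) = 63.58 m/s.

63.58 m/s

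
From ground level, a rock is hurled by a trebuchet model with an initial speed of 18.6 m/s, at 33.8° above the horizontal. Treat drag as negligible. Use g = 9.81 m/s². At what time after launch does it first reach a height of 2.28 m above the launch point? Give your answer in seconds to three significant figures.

0.250 s

Horizontal component vₓ = 18.60 cos 33.8° = 15.46 m/s; vertical v_y0 = 18.60 sin 33.8° = 10.35 m/s.
Require v_y0 t − ½ g t² = 2.28, i.e. 4.905 t² − 10.35 t + 2.28 = 0.
Quadratic formula: t = (10.35 ± √62.329) / 9.81 = (10.35 ± 7.895) / 9.81 → t = 0.2500 s or 1.860 s.
The first (ascending) time is 0.2500 s.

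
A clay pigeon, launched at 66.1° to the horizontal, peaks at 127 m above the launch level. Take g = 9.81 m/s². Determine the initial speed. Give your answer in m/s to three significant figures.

At the peak v_y = 0, so v_y0 = √(2gH) = √(2 × 9.81 × 127) = 49.92 m/s.
v_y0 = v₀ sin θ ⇒ v₀ = 49.92 / sin 66.1° = 54.60 m/s.

54.6 m/s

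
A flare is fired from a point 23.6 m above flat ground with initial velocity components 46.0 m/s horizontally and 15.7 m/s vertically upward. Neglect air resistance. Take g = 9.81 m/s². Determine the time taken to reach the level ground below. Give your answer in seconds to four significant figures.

4.316 s

The projectile lands when y = 23.6 + (15.70) t − ½·9.81·t² = 0. Positive root: t = (15.70 + √(15.70² + 2·9.81·23.6)) / 9.81 = (15.70 + 26.64) / 9.81 = 4.316 s.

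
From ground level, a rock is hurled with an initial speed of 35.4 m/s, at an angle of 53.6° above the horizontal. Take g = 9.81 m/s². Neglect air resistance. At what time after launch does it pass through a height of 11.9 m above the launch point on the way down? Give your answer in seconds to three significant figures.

Horizontal component vₓ = 35.40 cos 53.6° = 21.01 m/s; vertical v_y0 = 35.40 sin 53.6° = 28.49 m/s.
Height y(t) = 28.49 t − 4.905 t² = 11.9 gives 4.905 t² − 28.49 t + 11.9 = 0.
t = [28.49 ± √(28.49² − 2·9.81·11.9)] / 9.81 = (28.49 ± 24.05) / 9.81, so t = 0.4530 s or t = 5.356 s.
The descending-branch root is 5.356 s.

5.36 s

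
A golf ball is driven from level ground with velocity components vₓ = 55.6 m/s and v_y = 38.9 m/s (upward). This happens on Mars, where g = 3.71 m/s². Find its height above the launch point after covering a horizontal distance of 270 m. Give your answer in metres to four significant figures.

145.2 m

At x = 270 m, t = x/vₓ = 270/55.60 = 4.856 s.
Height: y = v_y0 t − ½ g t² = 38.90 × 4.856 − 1.855 × 4.856² = 188.9 − 43.74 = 145.2 m.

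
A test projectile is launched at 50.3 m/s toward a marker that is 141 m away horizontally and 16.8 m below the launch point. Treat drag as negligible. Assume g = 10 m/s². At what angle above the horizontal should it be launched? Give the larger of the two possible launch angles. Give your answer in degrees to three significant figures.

73.7°

Trajectory: y = x tanθ − g x² (1 + tan²θ)/(2v₀²). With x = 141, y = −16.8, v₀ = 50.3, g = 10.0:
39.29 tan²θ − 141 tanθ + (22.49) = 0.
tanθ = [141 ± √(141² − 4 × 39.29 × (22.49))] / (2 × 39.29) = (141 ± 127.9) / 78.58, giving tanθ = 0.1673 or 3.421.
θ = 9.497° or 73.71°; the larger is 73.71°.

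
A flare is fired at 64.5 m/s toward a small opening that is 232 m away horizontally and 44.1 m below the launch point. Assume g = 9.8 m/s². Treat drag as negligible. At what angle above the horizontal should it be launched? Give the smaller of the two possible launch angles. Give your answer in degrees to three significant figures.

Trajectory: y = x tanθ − g x² (1 + tan²θ)/(2v₀²). With x = 232, y = −44.1, v₀ = 64.5, g = 9.80:
63.39 tan²θ − 232 tanθ + (19.29) = 0.
tanθ = [232 ± √(232² − 4 × 63.39 × (19.29))] / (2 × 63.39) = (232 ± 221.2) / 126.8, giving tanθ = 0.08515 or 3.574.
θ = 4.867° or 74.37°; the smaller is 4.867°.

4.87°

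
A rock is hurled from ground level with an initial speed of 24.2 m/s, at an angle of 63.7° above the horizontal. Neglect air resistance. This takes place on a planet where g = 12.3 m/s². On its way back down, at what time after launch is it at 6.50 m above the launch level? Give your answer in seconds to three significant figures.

3.20 s

vₓ = 24.20 cos 63.7° = 10.72 m/s; v_y0 = 24.20 sin 63.7° = 21.69 m/s.
Height y(t) = 21.69 t − 6.150 t² = 6.50 gives 6.150 t² − 21.69 t + 6.50 = 0.
Quadratic formula: t = (21.69 ± √310.77) / 12.3 = (21.69 ± 17.63) / 12.3 → t = 0.3306 s or 3.197 s.
The descending-branch root is 3.197 s.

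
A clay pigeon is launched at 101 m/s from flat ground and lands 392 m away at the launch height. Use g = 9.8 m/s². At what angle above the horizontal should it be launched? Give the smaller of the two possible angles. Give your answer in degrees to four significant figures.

11.06°

Level-ground range R = v₀² sin(2θ)/g ⇒ sin(2θ) = gR/v₀² = 9.80 × 392 / 101² = 0.3766.
2θ = 22.12° or 180° − 22.12° = 157.9°, so θ = 11.06° or 78.94°.
The smaller angle is 11.06°.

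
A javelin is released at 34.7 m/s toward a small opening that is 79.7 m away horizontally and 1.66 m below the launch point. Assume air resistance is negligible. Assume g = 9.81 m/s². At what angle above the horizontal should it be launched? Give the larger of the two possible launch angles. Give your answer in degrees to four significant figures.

69.94°

Trajectory: y = x tanθ − g x² (1 + tan²θ)/(2v₀²). With x = 79.7, y = −1.66, v₀ = 34.7, g = 9.81:
25.88 tan²θ − 79.7 tanθ + (24.22) = 0.
tanθ = [79.7 ± √(79.7² − 4 × 25.88 × (24.22))] / (2 × 25.88) = (79.7 ± 62.01) / 51.75, giving tanθ = 0.3418 or 2.738.
θ = 18.87° or 69.94°; the larger is 69.94°.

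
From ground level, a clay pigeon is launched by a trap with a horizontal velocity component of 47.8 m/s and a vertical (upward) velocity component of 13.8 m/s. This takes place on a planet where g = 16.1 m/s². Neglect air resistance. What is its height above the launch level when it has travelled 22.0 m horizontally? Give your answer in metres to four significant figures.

x = vₓ t ⇒ t = 22.0/47.80 = 0.4603 s.
Height: y = v_y0 t − ½ g t² = 13.80 × 0.4603 − 8.050 × 0.4603² = 6.351 − 1.705 = 4.646 m.

4.646 m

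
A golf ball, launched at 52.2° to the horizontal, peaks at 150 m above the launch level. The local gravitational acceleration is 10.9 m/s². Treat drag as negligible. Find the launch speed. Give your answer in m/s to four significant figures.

At the peak v_y = 0, so v_y0 = √(2gH) = √(2 × 10.9 × 150) = 57.18 m/s.
v_y0 = v₀ sin θ ⇒ v₀ = 57.18 / sin 52.2° = 72.37 m/s.

72.37 m/s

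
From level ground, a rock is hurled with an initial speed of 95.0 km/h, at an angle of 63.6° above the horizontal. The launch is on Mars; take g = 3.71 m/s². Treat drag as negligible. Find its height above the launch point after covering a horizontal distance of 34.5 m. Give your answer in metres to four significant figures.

Convert: 95.0 km/h = 95.0/3.6 = 26.39 m/s.
vₓ = 26.39 cos 63.6° = 11.73 m/s; v_y0 = 26.39 sin 63.6° = 23.64 m/s.
Time to reach x = 34.5 m: t = x/vₓ = 34.5/11.73 = 2.940 s.
Height: y = v_y0 t − ½ g t² = 23.64 × 2.940 − 1.855 × 2.940² = 69.50 − 16.04 = 53.46 m.

53.46 m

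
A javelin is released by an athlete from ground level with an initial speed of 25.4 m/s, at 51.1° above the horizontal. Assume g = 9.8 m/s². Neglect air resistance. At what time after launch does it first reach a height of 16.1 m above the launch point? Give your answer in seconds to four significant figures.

1.132 s

Horizontal component vₓ = 25.40 cos 51.1° = 15.95 m/s; vertical v_y0 = 25.40 sin 51.1° = 19.77 m/s.
Set y = v_y0 t − ½ g t² = 16.1: 4.900 t² − 19.77 t + 16.1 = 0.
Quadratic formula: t = (19.77 ± √75.189) / 9.80 = (19.77 ± 8.671) / 9.80 → t = 1.132 s or 2.902 s.
The first (ascending) time is 1.132 s.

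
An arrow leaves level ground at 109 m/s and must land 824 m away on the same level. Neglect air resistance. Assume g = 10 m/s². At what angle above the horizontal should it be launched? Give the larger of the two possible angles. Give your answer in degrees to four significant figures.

68.04°

Level-ground range R = v₀² sin(2θ)/g ⇒ sin(2θ) = gR/v₀² = 10.0 × 824 / 109² = 0.6935.
2θ = 43.91° or 180° − 43.91° = 136.1°, so θ = 21.96° or 68.04°.
The larger angle is 68.04°.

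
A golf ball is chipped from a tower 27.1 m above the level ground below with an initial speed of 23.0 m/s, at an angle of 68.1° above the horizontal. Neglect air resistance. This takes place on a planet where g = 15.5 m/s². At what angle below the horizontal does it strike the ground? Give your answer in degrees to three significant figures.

76.6°

Components: vₓ = 23.00 cos 68.1° = 8.579 m/s, v_y0 = 23.00 sin 68.1° = 21.34 m/s.
The projectile lands when y = 27.1 + (21.34) t − ½·15.5·t² = 0. Positive root: t = (21.34 + √(21.34² + 2·15.5·27.1)) / 15.5 = (21.34 + 35.99) / 15.5 = 3.699 s.
At impact: v_y = v_y0 − g t = −35.99 m/s; vₓ = 8.579 m/s.
Angle below horizontal: arctan(|v_y|/vₓ) = arctan(35.99/8.579) = 76.59°.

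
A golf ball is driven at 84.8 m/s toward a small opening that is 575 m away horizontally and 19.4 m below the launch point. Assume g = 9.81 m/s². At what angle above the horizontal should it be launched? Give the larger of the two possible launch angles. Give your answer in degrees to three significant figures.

Trajectory: y = x tanθ − g x² (1 + tan²θ)/(2v₀²). With x = 575, y = −19.4, v₀ = 84.8, g = 9.81:
225.5 tan²θ − 575 tanθ + (206.1) = 0.
tanθ = [575 ± √(575² − 4 × 225.5 × (206.1))] / (2 × 225.5) = (575 ± 380.4) / 451.0, giving tanθ = 0.4315 or 2.118.
θ = 23.34° or 64.73°; the larger is 64.73°.

64.7°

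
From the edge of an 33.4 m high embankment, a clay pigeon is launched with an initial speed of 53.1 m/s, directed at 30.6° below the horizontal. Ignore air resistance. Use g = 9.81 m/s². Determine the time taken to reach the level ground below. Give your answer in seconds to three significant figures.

vₓ = 53.10 cos 30.6° = 45.71 m/s; v_y0 = −27.03 m/s (downward).
The projectile lands when y = 33.4 + (−27.03) t − ½·9.81·t² = 0. Positive root: t = (−27.03 + √(27.03² + 2·9.81·33.4)) / 9.81 = (−27.03 + 37.23) / 9.81 = 1.040 s.

1.04 s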